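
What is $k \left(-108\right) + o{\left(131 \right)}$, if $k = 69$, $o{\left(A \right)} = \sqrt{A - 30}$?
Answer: $-7452 + \sqrt{101} \approx -7442.0$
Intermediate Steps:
$o{\left(A \right)} = \sqrt{-30 + A}$
$k \left(-108\right) + o{\left(131 \right)} = 69 \left(-108\right) + \sqrt{-30 + 131} = -7452 + \sqrt{101}$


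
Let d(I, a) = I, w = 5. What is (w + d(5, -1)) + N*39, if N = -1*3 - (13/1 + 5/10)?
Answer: -1267/2 ≈ -633.50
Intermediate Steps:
N = -33/2 (N = -3 - (13*1 + 5*(1/10)) = -3 - (13 + 1/2) = -3 - 1*27/2 = -3 - 27/2 = -33/2 ≈ -16.500)
(w + d(5, -1)) + N*39 = (5 + 5) - 33/2*39 = 10 - 1287/2 = -1267/2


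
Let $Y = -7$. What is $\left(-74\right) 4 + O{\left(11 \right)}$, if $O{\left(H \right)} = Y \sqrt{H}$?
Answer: $-296 - 7 \sqrt{11} \approx -319.22$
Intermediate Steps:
$O{\left(H \right)} = - 7 \sqrt{H}$
$\left(-74\right) 4 + O{\left(11 \right)} = \left(-74\right) 4 - 7 \sqrt{11} = -296 - 7 \sqrt{11}$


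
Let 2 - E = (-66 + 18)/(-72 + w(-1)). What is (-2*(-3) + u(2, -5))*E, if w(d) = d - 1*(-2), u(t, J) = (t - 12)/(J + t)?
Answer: 2632/213 ≈ 12.357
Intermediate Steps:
u(t, J) = (-12 + t)/(J + t)
w(d) = 2 + d (w(d) = d + 2 = 2 + d)
E = 94/71 (E = 2 - (-66 + 18)/(-72 + (2 - 1)) = 2 - (-48)/(-72 + 1) = 2 - (-48)/(-71) = 2 - (-48)*(-1)/71 = 2 - 1*48/71 = 2 - 48/71 = 94/71 ≈ 1.3239)
(-2*(-3) + u(2, -5))*E = (-2*(-3) + (-12 + 2)/(-5 + 2))*(94/71) = (6 - 10/(-3))*(94/71) = (6 - ⅓*(-10))*(94/71) = (6 + 10/3)*(94/71) = (28/3)*(94/71) = 2632/213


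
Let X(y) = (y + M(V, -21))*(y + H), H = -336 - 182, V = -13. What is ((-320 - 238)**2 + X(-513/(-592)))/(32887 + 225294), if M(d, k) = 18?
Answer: 105702561729/90483145984 ≈ 1.1682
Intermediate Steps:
H = -518
X(y) = (-518 + y)*(18 + y) (X(y) = (y + 18)*(y - 518) = (18 + y)*(-518 + y) = (-518 + y)*(18 + y))
((-320 - 238)**2 + X(-513/(-592)))/(32887 + 225294) = ((-320 - 238)**2 + (-9324 + (-513/(-592))**2 - (-256500)/(-592)))/(32887 + 225294) = ((-558)**2 + (-9324 + (-513*(-1/592))**2 - (-256500)*(-1)/592))/258181 = (311364 + (-9324 + (513/592)**2 - 500*513/592))*(1/258181) = (311364 + (-9324 + 263169/350464 - 64125/148))*(1/258181) = (311364 - 3419311167/350464)*(1/258181) = (105702561729/350464)*(1/258181) = 105702561729/90483145984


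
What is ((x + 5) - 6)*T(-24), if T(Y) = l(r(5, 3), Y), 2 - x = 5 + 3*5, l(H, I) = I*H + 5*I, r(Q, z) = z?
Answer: 3648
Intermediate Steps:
l(H, I) = 5*I + H*I (l(H, I) = H*I + 5*I = 5*I + H*I)
x = -18 (x = 2 - (5 + 3*5) = 2 - (5 + 15) = 2 - 1*20 = 2 - 20 = -18)
T(Y) = 8*Y (T(Y) = Y*(5 + 3) = Y*8 = 8*Y)
((x + 5) - 6)*T(-24) = ((-18 + 5) - 6)*(8*(-24)) = (-13 - 6)*(-192) = -19*(-192) = 3648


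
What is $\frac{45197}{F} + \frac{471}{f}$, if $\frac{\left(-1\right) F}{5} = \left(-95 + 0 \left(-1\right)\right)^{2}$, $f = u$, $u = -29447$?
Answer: $- \frac{1352169934}{1328795875} \approx -1.0176$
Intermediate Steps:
$f = -29447$
$F = -45125$ ($F = - 5 \left(-95 + 0 \left(-1\right)\right)^{2} = - 5 \left(-95 + 0\right)^{2} = - 5 \left(-95\right)^{2} = \left(-5\right) 9025 = -45125$)
$\frac{45197}{F} + \frac{471}{f} = \frac{45197}{-45125} + \frac{471}{-29447} = 45197 \left(- \frac{1}{45125}\right) + 471 \left(- \frac{1}{29447}\right) = - \frac{45197}{45125} - \frac{471}{29447} = - \frac{1352169934}{1328795875}$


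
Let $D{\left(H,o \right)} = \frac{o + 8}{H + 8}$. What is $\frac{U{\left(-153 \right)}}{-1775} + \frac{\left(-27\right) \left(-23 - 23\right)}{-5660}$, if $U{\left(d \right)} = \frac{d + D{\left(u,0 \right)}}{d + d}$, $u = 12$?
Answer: $- \frac{84432002}{384278625} \approx -0.21972$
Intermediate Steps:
$D{\left(H,o \right)} = \frac{8 + o}{8 + H}$
$U{\left(d \right)} = \frac{\frac{2}{5} + d}{2 d}$ ($U{\left(d \right)} = \frac{d + \frac{8 + 0}{8 + 12}}{d + d} = \frac{d + \frac{1}{20} \cdot 8}{2 d} = \left(d + \frac{1}{20} \cdot 8\right) \frac{1}{2 d} = \left(d + \frac{2}{5}\right) \frac{1}{2 d} = \left(\frac{2}{5} + d\right) \frac{1}{2 d} = \frac{\frac{2}{5} + d}{2 d}$)
$\frac{U{\left(-153 \right)}}{-1775} + \frac{\left(-27\right) \left(-23 - 23\right)}{-5660} = \frac{\frac{1}{10} \frac{1}{-153} \left(2 + 5 \left(-153\right)\right)}{-1775} + \frac{\left(-27\right) \left(-23 - 23\right)}{-5660} = \frac{1}{10} \left(- \frac{1}{153}\right) \left(2 - 765\right) \left(- \frac{1}{1775}\right) + \left(-27\right) \left(-46\right) \left(- \frac{1}{5660}\right) = \frac{1}{10} \left(- \frac{1}{153}\right) \left(-763\right) \left(- \frac{1}{1775}\right) + 1242 \left(- \frac{1}{5660}\right) = \frac{763}{1530} \left(- \frac{1}{1775}\right) - \frac{621}{2830} = - \frac{763}{2715750} - \frac{621}{2830} = - \frac{84432002}{384278625}$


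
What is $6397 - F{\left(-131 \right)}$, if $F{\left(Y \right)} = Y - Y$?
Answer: $6397$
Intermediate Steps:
$F{\left(Y \right)} = 0$
$6397 - F{\left(-131 \right)} = 6397 - 0 = 6397 + 0 = 6397$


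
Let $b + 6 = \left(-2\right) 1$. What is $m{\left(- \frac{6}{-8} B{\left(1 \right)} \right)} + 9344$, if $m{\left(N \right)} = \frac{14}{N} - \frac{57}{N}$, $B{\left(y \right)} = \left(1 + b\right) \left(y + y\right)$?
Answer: $\frac{196310}{21} \approx 9348.1$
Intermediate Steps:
$b = -8$ ($b = -6 - 2 = -8$)
$B{\left(y \right)} = - 14 y$ ($B{\left(y \right)} = \left(1 - 8\right) \left(y + y\right) = - 7 \cdot 2 y = - 14 y$)
$m{\left(N \right)} = - \frac{43}{N}$
$m{\left(- \frac{6}{-8} B{\left(1 \right)} \right)} + 9344 = - \frac{43}{- \frac{6}{-8} \left(\left(-14\right) 1\right)} + 9344 = - \frac{43}{\left(-6\right) \left(- \frac{1}{8}\right) \left(-14\right)} + 9344 = - \frac{43}{\frac{3}{4} \left(-14\right)} + 9344 = - \frac{43}{- \frac{21}{2}} + 9344 = \left(-43\right) \left(- \frac{2}{21}\right) + 9344 = \frac{86}{21} + 9344 = \frac{196310}{21}$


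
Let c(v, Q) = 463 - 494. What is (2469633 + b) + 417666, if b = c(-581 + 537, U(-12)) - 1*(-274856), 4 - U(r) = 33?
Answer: 3162124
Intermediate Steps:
U(r) = -29 (U(r) = 4 - 1*33 = 4 - 33 = -29)
c(v, Q) = -31
b = 274825 (b = -31 - 1*(-274856) = -31 + 274856 = 274825)
(2469633 + b) + 417666 = (2469633 + 274825) + 417666 = 2744458 + 417666 = 3162124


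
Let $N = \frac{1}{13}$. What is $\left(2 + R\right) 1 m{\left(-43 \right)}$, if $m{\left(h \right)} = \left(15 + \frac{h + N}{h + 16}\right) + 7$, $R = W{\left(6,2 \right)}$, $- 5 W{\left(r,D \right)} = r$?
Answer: $\frac{736}{39} \approx 18.872$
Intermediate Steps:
$W{\left(r,D \right)} = - \frac{r}{5}$
$R = - \frac{6}{5}$ ($R = \left(- \frac{1}{5}\right) 6 = - \frac{6}{5} \approx -1.2$)
$N = \frac{1}{13} \approx 0.076923$
$m{\left(h \right)} = 22 + \frac{\frac{1}{13} + h}{16 + h}$ ($m{\left(h \right)} = \left(15 + \frac{h + \frac{1}{13}}{h + 16}\right) + 7 = \left(15 + \frac{\frac{1}{13} + h}{16 + h}\right) + 7 = 22 + \frac{\frac{1}{13} + h}{16 + h}$)
$\left(2 + R\right) 1 m{\left(-43 \right)} = \left(2 - \frac{6}{5}\right) 1 \frac{23 \left(199 + 13 \left(-43\right)\right)}{13 \left(16 - 43\right)} = \frac{4}{5} \cdot 1 \frac{23 \left(199 - 559\right)}{13 \left(-27\right)} = \frac{4 \cdot \frac{23}{13} \left(- \frac{1}{27}\right) \left(-360\right)}{5} = \frac{4}{5} \cdot \frac{920}{39} = \frac{736}{39}$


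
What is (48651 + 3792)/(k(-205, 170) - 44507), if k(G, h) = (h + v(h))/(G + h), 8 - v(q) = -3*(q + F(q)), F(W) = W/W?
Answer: -1835505/1558436 ≈ -1.1778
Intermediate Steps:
F(W) = 1
v(q) = 11 + 3*q (v(q) = 8 - (-3)*(q + 1) = 8 - (-3)*(1 + q) = 8 - (-3 - 3*q) = 8 + (3 + 3*q) = 11 + 3*q)
k(G, h) = (11 + 4*h)/(G + h) (k(G, h) = (h + (11 + 3*h))/(G + h) = (11 + 4*h)/(G + h))
(48651 + 3792)/(k(-205, 170) - 44507) = (48651 + 3792)/((11 + 4*170)/(-205 + 170) - 44507) = 52443/((11 + 680)/(-35) - 44507) = 52443/(-1/35*691 - 44507) = 52443/(-691/35 - 44507) = 52443/(-1558436/35) = 52443*(-35/1558436) = -1835505/1558436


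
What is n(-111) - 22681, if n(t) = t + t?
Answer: -22903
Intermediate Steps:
n(t) = 2*t
n(-111) - 22681 = 2*(-111) - 22681 = -222 - 22681 = -22903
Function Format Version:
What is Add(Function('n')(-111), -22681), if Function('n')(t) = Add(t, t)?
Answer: -22903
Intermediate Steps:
Function('n')(t) = Mul(2, t)
Add(Function('n')(-111), -22681) = Add(Mul(2, -111), -22681) = Add(-222, -22681) = -22903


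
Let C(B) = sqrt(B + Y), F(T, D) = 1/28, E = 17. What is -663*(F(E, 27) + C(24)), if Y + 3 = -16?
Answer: -663/28 - 663*sqrt(5) ≈ -1506.2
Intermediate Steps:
Y = -19 (Y = -3 - 16 = -19)
F(T, D) = 1/28
C(B) = sqrt(-19 + B) (C(B) = sqrt(B - 19) = sqrt(-19 + B))
-663*(F(E, 27) + C(24)) = -663*(1/28 + sqrt(-19 + 24)) = -663*(1/28 + sqrt(5)) = -663/28 - 663*sqrt(5)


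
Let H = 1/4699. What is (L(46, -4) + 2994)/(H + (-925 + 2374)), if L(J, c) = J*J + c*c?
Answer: 12043537/3404426 ≈ 3.5376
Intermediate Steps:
L(J, c) = J**2 + c**2
H = 1/4699 ≈ 0.00021281
(L(46, -4) + 2994)/(H + (-925 + 2374)) = ((46**2 + (-4)**2) + 2994)/(1/4699 + (-925 + 2374)) = ((2116 + 16) + 2994)/(1/4699 + 1449) = (2132 + 2994)/(6808852/4699) = 5126*(4699/6808852) = 12043537/3404426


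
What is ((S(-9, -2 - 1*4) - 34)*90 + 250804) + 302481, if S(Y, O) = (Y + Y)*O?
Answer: 559945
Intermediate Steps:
S(Y, O) = 2*O*Y (S(Y, O) = (2*Y)*O = 2*O*Y)
((S(-9, -2 - 1*4) - 34)*90 + 250804) + 302481 = ((2*(-2 - 1*4)*(-9) - 34)*90 + 250804) + 302481 = ((2*(-2 - 4)*(-9) - 34)*90 + 250804) + 302481 = ((2*(-6)*(-9) - 34)*90 + 250804) + 302481 = ((108 - 34)*90 + 250804) + 302481 = (74*90 + 250804) + 302481 = (6660 + 250804) + 302481 = 257464 + 302481 = 559945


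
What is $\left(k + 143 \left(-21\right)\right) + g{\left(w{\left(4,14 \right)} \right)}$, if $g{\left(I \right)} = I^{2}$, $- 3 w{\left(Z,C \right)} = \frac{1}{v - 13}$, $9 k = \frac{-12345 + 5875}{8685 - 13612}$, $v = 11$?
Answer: $- \frac{59179701}{19708} \approx -3002.8$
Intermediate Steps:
$k = \frac{6470}{44343}$ ($k = \frac{\left(-12345 + 5875\right) \frac{1}{8685 - 13612}}{9} = \frac{\left(-6470\right) \frac{1}{-4927}}{9} = \frac{\left(-6470\right) \left(- \frac{1}{4927}\right)}{9} = \frac{1}{9} \cdot \frac{6470}{4927} = \frac{6470}{44343} \approx 0.14591$)
$w{\left(Z,C \right)} = \frac{1}{6}$ ($w{\left(Z,C \right)} = - \frac{1}{3 \left(11 - 13\right)} = - \frac{1}{3 \left(-2\right)} = \left(- \frac{1}{3}\right) \left(- \frac{1}{2}\right) = \frac{1}{6}$)
$\left(k + 143 \left(-21\right)\right) + g{\left(w{\left(4,14 \right)} \right)} = \left(\frac{6470}{44343} + 143 \left(-21\right)\right) + \left(\frac{1}{6}\right)^{2} = \left(\frac{6470}{44343} - 3003\right) + \frac{1}{36} = - \frac{133155559}{44343} + \frac{1}{36} = - \frac{59179701}{19708}$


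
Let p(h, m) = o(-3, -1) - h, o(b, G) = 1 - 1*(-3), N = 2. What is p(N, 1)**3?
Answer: 8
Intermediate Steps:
o(b, G) = 4 (o(b, G) = 1 + 3 = 4)
p(h, m) = 4 - h
p(N, 1)**3 = (4 - 1*2)**3 = (4 - 2)**3 = 2**3 = 8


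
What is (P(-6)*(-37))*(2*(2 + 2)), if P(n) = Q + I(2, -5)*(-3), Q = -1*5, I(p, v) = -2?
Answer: -296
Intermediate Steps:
Q = -5
P(n) = 1 (P(n) = -5 - 2*(-3) = -5 + 6 = 1)
(P(-6)*(-37))*(2*(2 + 2)) = (1*(-37))*(2*(2 + 2)) = -74*4 = -37*8 = -296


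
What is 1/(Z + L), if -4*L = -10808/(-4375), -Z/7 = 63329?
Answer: -625/277064761 ≈ -2.2558e-6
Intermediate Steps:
Z = -443303 (Z = -7*63329 = -443303)
L = -386/625 (L = -(-2702)/(-4375) = -(-2702)*(-1)/4375 = -1/4*1544/625 = -386/625 ≈ -0.61760)
1/(Z + L) = 1/(-443303 - 386/625) = 1/(-277064761/625) = -625/277064761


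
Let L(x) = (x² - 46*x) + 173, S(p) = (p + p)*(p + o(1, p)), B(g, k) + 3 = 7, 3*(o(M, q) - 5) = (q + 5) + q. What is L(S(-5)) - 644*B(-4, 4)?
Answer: -26027/9 ≈ -2891.9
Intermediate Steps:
o(M, q) = 20/3 + 2*q/3 (o(M, q) = 5 + ((q + 5) + q)/3 = 5 + ((5 + q) + q)/3 = 5 + (5 + 2*q)/3 = 5 + (5/3 + 2*q/3) = 20/3 + 2*q/3)
B(g, k) = 4 (B(g, k) = -3 + 7 = 4)
S(p) = 2*p*(20/3 + 5*p/3) (S(p) = (p + p)*(p + (20/3 + 2*p/3)) = (2*p)*(20/3 + 5*p/3) = 2*p*(20/3 + 5*p/3))
L(x) = 173 + x² - 46*x
L(S(-5)) - 644*B(-4, 4) = (173 + ((10/3)*(-5)*(4 - 5))² - 460*(-5)*(4 - 5)/3) - 644*4 = (173 + ((10/3)*(-5)*(-1))² - 460*(-5)*(-1)/3) - 1*2576 = (173 + (50/3)² - 46*50/3) - 2576 = (173 + 2500/9 - 2300/3) - 2576 = -2843/9 - 2576 = -26027/9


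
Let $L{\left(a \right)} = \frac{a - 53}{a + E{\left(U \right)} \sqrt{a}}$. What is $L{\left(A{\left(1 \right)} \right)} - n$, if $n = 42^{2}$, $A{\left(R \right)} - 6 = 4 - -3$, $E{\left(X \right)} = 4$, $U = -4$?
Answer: $- \frac{5252}{3} - \frac{160 \sqrt{13}}{39} \approx -1765.5$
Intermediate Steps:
$A{\left(R \right)} = 13$ ($A{\left(R \right)} = 6 + \left(4 - -3\right) = 6 + \left(4 + 3\right) = 6 + 7 = 13$)
$L{\left(a \right)} = \frac{-53 + a}{a + 4 \sqrt{a}}$ ($L{\left(a \right)} = \frac{a - 53}{a + 4 \sqrt{a}} = \frac{-53 + a}{a + 4 \sqrt{a}}$)
$n = 1764$
$L{\left(A{\left(1 \right)} \right)} - n = \frac{-53 + 13}{13 + 4 \sqrt{13}} - 1764 = \frac{1}{13 + 4 \sqrt{13}} \left(-40\right) - 1764 = - \frac{40}{13 + 4 \sqrt{13}} - 1764 = -1764 - \frac{40}{13 + 4 \sqrt{13}}$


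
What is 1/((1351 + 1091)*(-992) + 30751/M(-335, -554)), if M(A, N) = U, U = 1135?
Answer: -1135/2749465889 ≈ -4.1281e-7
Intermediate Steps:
M(A, N) = 1135
1/((1351 + 1091)*(-992) + 30751/M(-335, -554)) = 1/((1351 + 1091)*(-992) + 30751/1135) = 1/(2442*(-992) + 30751*(1/1135)) = 1/(-2422464 + 30751/1135) = 1/(-2749465889/1135) = -1135/2749465889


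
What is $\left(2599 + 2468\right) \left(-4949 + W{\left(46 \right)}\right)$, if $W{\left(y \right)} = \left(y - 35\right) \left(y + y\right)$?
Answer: $-19948779$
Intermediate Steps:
$W{\left(y \right)} = 2 y \left(-35 + y\right)$ ($W{\left(y \right)} = \left(-35 + y\right) 2 y = 2 y \left(-35 + y\right)$)
$\left(2599 + 2468\right) \left(-4949 + W{\left(46 \right)}\right) = \left(2599 + 2468\right) \left(-4949 + 2 \cdot 46 \left(-35 + 46\right)\right) = 5067 \left(-4949 + 2 \cdot 46 \cdot 11\right) = 5067 \left(-4949 + 1012\right) = 5067 \left(-3937\right) = -19948779$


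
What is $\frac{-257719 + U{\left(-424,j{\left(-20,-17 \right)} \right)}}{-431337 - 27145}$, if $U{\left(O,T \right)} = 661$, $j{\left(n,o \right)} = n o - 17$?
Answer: $\frac{128529}{229241} \approx 0.56067$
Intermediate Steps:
$j{\left(n,o \right)} = -17 + n o$
$\frac{-257719 + U{\left(-424,j{\left(-20,-17 \right)} \right)}}{-431337 - 27145} = \frac{-257719 + 661}{-431337 - 27145} = - \frac{257058}{-458482} = \left(-257058\right) \left(- \frac{1}{458482}\right) = \frac{128529}{229241}$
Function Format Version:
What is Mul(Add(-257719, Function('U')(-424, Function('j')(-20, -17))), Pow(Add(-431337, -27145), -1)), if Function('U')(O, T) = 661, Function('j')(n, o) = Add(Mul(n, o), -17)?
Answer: Rational(128529, 229241) ≈ 0.56067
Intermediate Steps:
Function('j')(n, o) = Add(-17, Mul(n, o))
Mul(Add(-257719, Function('U')(-424, Function('j')(-20, -17))), Pow(Add(-431337, -27145), -1)) = Mul(Add(-257719, 661), Pow(Add(-431337, -27145), -1)) = Mul(-257058, Pow(-458482, -1)) = Mul(-257058, Rational(-1, 458482)) = Rational(128529, 229241)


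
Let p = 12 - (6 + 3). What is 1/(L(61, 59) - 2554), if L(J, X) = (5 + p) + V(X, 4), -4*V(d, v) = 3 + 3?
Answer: -2/5095 ≈ -0.00039254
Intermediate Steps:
V(d, v) = -3/2 (V(d, v) = -(3 + 3)/4 = -1/4*6 = -3/2)
p = 3 (p = 12 - 1*9 = 12 - 9 = 3)
L(J, X) = 13/2 (L(J, X) = (5 + 3) - 3/2 = 8 - 3/2 = 13/2)
1/(L(61, 59) - 2554) = 1/(13/2 - 2554) = 1/(-5095/2) = -2/5095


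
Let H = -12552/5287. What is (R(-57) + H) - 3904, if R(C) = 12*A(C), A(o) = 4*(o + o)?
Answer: -49583464/5287 ≈ -9378.4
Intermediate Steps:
H = -12552/5287 (H = -12552*1/5287 = -12552/5287 ≈ -2.3741)
A(o) = 8*o (A(o) = 4*(2*o) = 8*o)
R(C) = 96*C (R(C) = 12*(8*C) = 96*C)
(R(-57) + H) - 3904 = (96*(-57) - 12552/5287) - 3904 = (-5472 - 12552/5287) - 3904 = -28943016/5287 - 3904 = -49583464/5287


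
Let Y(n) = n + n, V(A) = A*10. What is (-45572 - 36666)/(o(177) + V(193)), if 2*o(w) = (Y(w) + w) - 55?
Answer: -41119/1084 ≈ -37.933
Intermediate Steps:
V(A) = 10*A
Y(n) = 2*n
o(w) = -55/2 + 3*w/2 (o(w) = ((2*w + w) - 55)/2 = (3*w - 55)/2 = (-55 + 3*w)/2 = -55/2 + 3*w/2)
(-45572 - 36666)/(o(177) + V(193)) = (-45572 - 36666)/((-55/2 + (3/2)*177) + 10*193) = -82238/((-55/2 + 531/2) + 1930) = -82238/(238 + 1930) = -82238/2168 = -82238*1/2168 = -41119/1084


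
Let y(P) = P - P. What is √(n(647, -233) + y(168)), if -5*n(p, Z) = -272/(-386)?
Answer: 2*I*√32810/965 ≈ 0.37541*I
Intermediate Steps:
y(P) = 0
n(p, Z) = -136/965 (n(p, Z) = -(-272)/(5*(-386)) = -(-272)*(-1)/(5*386) = -⅕*136/193 = -136/965)
√(n(647, -233) + y(168)) = √(-136/965 + 0) = √(-136/965) = 2*I*√32810/965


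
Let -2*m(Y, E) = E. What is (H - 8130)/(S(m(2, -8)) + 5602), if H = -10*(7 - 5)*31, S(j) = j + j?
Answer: -875/561 ≈ -1.5597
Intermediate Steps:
m(Y, E) = -E/2
S(j) = 2*j
H = -620 (H = -10*2*31 = -20*31 = -620)
(H - 8130)/(S(m(2, -8)) + 5602) = (-620 - 8130)/(2*(-1/2*(-8)) + 5602) = -8750/(2*4 + 5602) = -8750/(8 + 5602) = -8750/5610 = -8750*1/5610 = -875/561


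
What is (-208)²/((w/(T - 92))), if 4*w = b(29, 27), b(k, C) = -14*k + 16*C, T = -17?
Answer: -725504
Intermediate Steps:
w = 13/2 (w = (-14*29 + 16*27)/4 = (-406 + 432)/4 = (¼)*26 = 13/2 ≈ 6.5000)
(-208)²/((w/(T - 92))) = (-208)²/(((13/2)/(-17 - 92))) = 43264/(((13/2)/(-109))) = 43264/((-1/109*13/2)) = 43264/(-13/218) = 43264*(-218/13) = -725504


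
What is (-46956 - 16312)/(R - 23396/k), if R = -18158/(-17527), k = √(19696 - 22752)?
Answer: -3845856466334008/10509474928045053 + 113679171727493828*I*√191/10509474928045053 ≈ -0.36594 + 149.49*I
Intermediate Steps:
k = 4*I*√191 (k = √(-3056) = 4*I*√191 ≈ 55.281*I)
R = 18158/17527 (R = -18158*(-1/17527) = 18158/17527 ≈ 1.0360)
(-46956 - 16312)/(R - 23396/k) = (-46956 - 16312)/(18158/17527 - 23396*(-I*√191/764)) = -63268/(18158/17527 - (-5849)*I*√191/191) = -63268/(18158/17527 + 5849*I*√191/191)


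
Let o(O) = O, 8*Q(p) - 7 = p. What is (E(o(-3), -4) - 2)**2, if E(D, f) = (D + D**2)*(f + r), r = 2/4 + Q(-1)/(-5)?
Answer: 57121/100 ≈ 571.21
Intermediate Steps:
Q(p) = 7/8 + p/8
r = 7/20 (r = 2/4 + (7/8 + (1/8)*(-1))/(-5) = 2*(1/4) + (7/8 - 1/8)*(-1/5) = 1/2 + (3/4)*(-1/5) = 1/2 - 3/20 = 7/20 ≈ 0.35000)
E(D, f) = (7/20 + f)*(D + D**2) (E(D, f) = (D + D**2)*(f + 7/20) = (D + D**2)*(7/20 + f) = (7/20 + f)*(D + D**2))
(E(o(-3), -4) - 2)**2 = ((1/20)*(-3)*(7 + 7*(-3) + 20*(-4) + 20*(-3)*(-4)) - 2)**2 = ((1/20)*(-3)*(7 - 21 - 80 + 240) - 2)**2 = ((1/20)*(-3)*146 - 2)**2 = (-219/10 - 2)**2 = (-239/10)**2 = 57121/100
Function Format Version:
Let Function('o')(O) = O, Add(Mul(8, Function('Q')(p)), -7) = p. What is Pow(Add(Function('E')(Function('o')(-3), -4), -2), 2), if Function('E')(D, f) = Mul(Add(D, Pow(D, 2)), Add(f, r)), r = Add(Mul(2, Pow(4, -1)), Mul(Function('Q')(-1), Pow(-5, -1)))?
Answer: Rational(57121, 100) ≈ 571.21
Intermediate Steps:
Function('Q')(p) = Add(Rational(7, 8), Mul(Rational(1, 8), p))
r = Rational(7, 20) (r = Add(Mul(2, Pow(4, -1)), Mul(Add(Rational(7, 8), Mul(Rational(1, 8), -1)), Pow(-5, -1))) = Add(Mul(2, Rational(1, 4)), Mul(Add(Rational(7, 8), Rational(-1, 8)), Rational(-1, 5))) = Add(Rational(1, 2), Mul(Rational(3, 4), Rational(-1, 5))) = Add(Rational(1, 2), Rational(-3, 20)) = Rational(7, 20) ≈ 0.35000)
Function('E')(D, f) = Mul(Add(Rational(7, 20), f), Add(D, Pow(D, 2))) (Function('E')(D, f) = Mul(Add(D, Pow(D, 2)), Add(f, Rational(7, 20))) = Mul(Add(D, Pow(D, 2)), Add(Rational(7, 20), f)) = Mul(Add(Rational(7, 20), f), Add(D, Pow(D, 2))))
Pow(Add(Function('E')(Function('o')(-3), -4), -2), 2) = Pow(Add(Mul(Rational(1, 20), -3, Add(7, Mul(7, -3), Mul(20, -4), Mul(20, -3, -4))), -2), 2) = Pow(Add(Mul(Rational(1, 20), -3, Add(7, -21, -80, 240)), -2), 2) = Pow(Add(Mul(Rational(1, 20), -3, 146), -2), 2) = Pow(Add(Rational(-219, 10), -2), 2) = Pow(Rational(-239, 10), 2) = Rational(57121, 100)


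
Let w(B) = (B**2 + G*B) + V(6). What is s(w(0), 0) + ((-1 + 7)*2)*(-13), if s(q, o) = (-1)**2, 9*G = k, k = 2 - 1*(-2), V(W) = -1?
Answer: -155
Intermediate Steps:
k = 4 (k = 2 + 2 = 4)
G = 4/9 (G = (1/9)*4 = 4/9 ≈ 0.44444)
w(B) = -1 + B**2 + 4*B/9 (w(B) = (B**2 + 4*B/9) - 1 = -1 + B**2 + 4*B/9)
s(q, o) = 1
s(w(0), 0) + ((-1 + 7)*2)*(-13) = 1 + ((-1 + 7)*2)*(-13) = 1 + (6*2)*(-13) = 1 + 12*(-13) = 1 - 156 = -155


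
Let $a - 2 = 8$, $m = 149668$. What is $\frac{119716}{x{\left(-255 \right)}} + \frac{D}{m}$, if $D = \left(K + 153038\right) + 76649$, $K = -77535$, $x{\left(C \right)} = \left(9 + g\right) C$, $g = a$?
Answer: $- \frac{252654086}{10663845} \approx -23.693$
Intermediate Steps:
$a = 10$ ($a = 2 + 8 = 10$)
$g = 10$
$x{\left(C \right)} = 19 C$ ($x{\left(C \right)} = \left(9 + 10\right) C = 19 C$)
$D = 152152$ ($D = \left(-77535 + 153038\right) + 76649 = 75503 + 76649 = 152152$)
$\frac{119716}{x{\left(-255 \right)}} + \frac{D}{m} = \frac{119716}{19 \left(-255\right)} + \frac{152152}{149668} = \frac{119716}{-4845} + 152152 \cdot \frac{1}{149668} = 119716 \left(- \frac{1}{4845}\right) + \frac{38038}{37417} = - \frac{119716}{4845} + \frac{38038}{37417} = - \frac{252654086}{10663845}$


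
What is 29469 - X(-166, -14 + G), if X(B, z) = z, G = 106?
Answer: 29377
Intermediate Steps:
29469 - X(-166, -14 + G) = 29469 - (-14 + 106) = 29469 - 1*92 = 29469 - 92 = 29377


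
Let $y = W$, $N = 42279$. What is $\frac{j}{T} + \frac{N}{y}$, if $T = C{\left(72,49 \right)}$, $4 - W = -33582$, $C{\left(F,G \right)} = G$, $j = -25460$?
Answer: $- \frac{121861127}{235102} \approx -518.33$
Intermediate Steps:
$W = 33586$ ($W = 4 - -33582 = 4 + 33582 = 33586$)
$T = 49$
$y = 33586$
$\frac{j}{T} + \frac{N}{y} = - \frac{25460}{49} + \frac{42279}{33586} = - \frac{121861127}{235102}$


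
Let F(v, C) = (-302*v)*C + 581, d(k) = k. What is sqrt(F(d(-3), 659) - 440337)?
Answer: sqrt(157298) ≈ 396.61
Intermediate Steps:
F(v, C) = 581 - 302*C*v (F(v, C) = -302*C*v + 581 = 581 - 302*C*v)
sqrt(F(d(-3), 659) - 440337) = sqrt((581 - 302*659*(-3)) - 440337) = sqrt((581 + 597054) - 440337) = sqrt(597635 - 440337) = sqrt(157298)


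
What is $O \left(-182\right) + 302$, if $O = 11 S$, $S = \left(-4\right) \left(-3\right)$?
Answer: $-23722$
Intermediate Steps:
$S = 12$
$O = 132$ ($O = 11 \cdot 12 = 132$)
$O \left(-182\right) + 302 = 132 \left(-182\right) + 302 = -24024 + 302 = -23722$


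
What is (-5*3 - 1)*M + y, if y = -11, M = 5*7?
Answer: -571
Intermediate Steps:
M = 35
(-5*3 - 1)*M + y = (-5*3 - 1)*35 - 11 = (-15 - 1)*35 - 11 = -16*35 - 11 = -560 - 11 = -571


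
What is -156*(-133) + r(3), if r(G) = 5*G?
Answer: 20763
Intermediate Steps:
-156*(-133) + r(3) = -156*(-133) + 5*3 = 20748 + 15 = 20763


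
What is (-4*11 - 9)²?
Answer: 2809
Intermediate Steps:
(-4*11 - 9)² = (-44 - 9)² = (-53)² = 2809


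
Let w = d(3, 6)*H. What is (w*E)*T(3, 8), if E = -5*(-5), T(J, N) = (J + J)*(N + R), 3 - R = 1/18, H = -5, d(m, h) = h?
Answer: -49250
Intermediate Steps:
R = 53/18 (R = 3 - 1/18 = 53/18 ≈ 2.9444)
T(J, N) = 2*J*(53/18 + N) (T(J, N) = (J + J)*(N + 53/18) = (2*J)*(53/18 + N) = 2*J*(53/18 + N))
w = -30 (w = 6*(-5) = -30)
E = 25
(w*E)*T(3, 8) = (-30*25)*((1/9)*3*(53 + 18*8)) = -250*3*(53 + 144)/3 = -250*3*197/3 = -750*197/3 = -49250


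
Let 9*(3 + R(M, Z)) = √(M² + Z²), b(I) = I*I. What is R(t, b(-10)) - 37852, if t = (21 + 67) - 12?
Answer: -37855 + 4*√986/9 ≈ -37841.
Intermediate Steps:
b(I) = I²
t = 76 (t = 88 - 12 = 76)
R(M, Z) = -3 + √(M² + Z²)/9
R(t, b(-10)) - 37852 = (-3 + √(76² + ((-10)²)²)/9) - 37852 = (-3 + √(5776 + 100²)/9) - 37852 = (-3 + √(5776 + 10000)/9) - 37852 = (-3 + √15776/9) - 37852 = (-3 + (4*√986)/9) - 37852 = (-3 + 4*√986/9) - 37852 = -37855 + 4*√986/9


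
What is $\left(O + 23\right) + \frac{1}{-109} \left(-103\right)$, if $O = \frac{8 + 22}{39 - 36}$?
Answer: $\frac{3700}{109} \approx 33.945$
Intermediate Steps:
$O = 10$ ($O = \frac{30}{3} = 30 \cdot \frac{1}{3} = 10$)
$\left(O + 23\right) + \frac{1}{-109} \left(-103\right) = \left(10 + 23\right) + \frac{1}{-109} \left(-103\right) = 33 - - \frac{103}{109} = 33 + \frac{103}{109} = \frac{3700}{109}$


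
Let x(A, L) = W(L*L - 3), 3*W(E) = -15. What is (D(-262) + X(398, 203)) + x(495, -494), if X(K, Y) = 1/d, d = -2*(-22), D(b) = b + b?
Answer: -23275/44 ≈ -528.98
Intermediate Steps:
D(b) = 2*b
d = 44
W(E) = -5 (W(E) = (1/3)*(-15) = -5)
x(A, L) = -5
X(K, Y) = 1/44
(D(-262) + X(398, 203)) + x(495, -494) = (2*(-262) + 1/44) - 5 = (-524 + 1/44) - 5 = -23055/44 - 5 = -23275/44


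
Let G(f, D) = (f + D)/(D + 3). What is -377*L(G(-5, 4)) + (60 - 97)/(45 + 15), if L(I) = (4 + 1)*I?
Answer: 112841/420 ≈ 268.67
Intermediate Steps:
G(f, D) = (D + f)/(3 + D)
L(I) = 5*I
-377*L(G(-5, 4)) + (60 - 97)/(45 + 15) = -1885*(4 - 5)/(3 + 4) + (60 - 97)/(45 + 15) = -1885*-1/7 - 37/60 = -1885*(⅐)*(-1) - 37*1/60 = -1885*(-1)/7 - 37/60 = -377*(-5/7) - 37/60 = 1885/7 - 37/60 = 112841/420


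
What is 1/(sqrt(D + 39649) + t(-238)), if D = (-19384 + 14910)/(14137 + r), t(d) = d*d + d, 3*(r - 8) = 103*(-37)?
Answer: 1089312672/61443004882055 - 4*sqrt(924193595839)/61443004882055 ≈ 1.7666e-5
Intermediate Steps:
r = -3787/3 (r = 8 + (103*(-37))/3 = 8 + (1/3)*(-3811) = 8 - 3811/3 = -3787/3 ≈ -1262.3)
t(d) = d + d**2 (t(d) = d**2 + d = d + d**2)
D = -6711/19312 (D = (-19384 + 14910)/(14137 - 3787/3) = -4474/38624/3 = -4474*3/38624 = -6711/19312 ≈ -0.34750)
1/(sqrt(D + 39649) + t(-238)) = 1/(sqrt(-6711/19312 + 39649) - 238*(1 - 238)) = 1/(sqrt(765694777/19312) - 238*(-237)) = 1/(sqrt(924193595839)/4828 + 56406) = 1/(56406 + sqrt(924193595839)/4828)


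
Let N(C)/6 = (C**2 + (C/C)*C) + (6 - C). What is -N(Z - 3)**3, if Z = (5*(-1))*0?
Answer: -729000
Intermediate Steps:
Z = 0 (Z = -5*0 = 0)
N(C) = 36 + 6*C**2 (N(C) = 6*((C**2 + (C/C)*C) + (6 - C)) = 6*((C**2 + 1*C) + (6 - C)) = 6*((C**2 + C) + (6 - C)) = 6*((C + C**2) + (6 - C)) = 6*(6 + C**2) = 36 + 6*C**2)
-N(Z - 3)**3 = -(36 + 6*(0 - 3)**2)**3 = -(36 + 6*(-3)**2)**3 = -(36 + 6*9)**3 = -(36 + 54)**3 = -1*90**3 = -1*729000 = -729000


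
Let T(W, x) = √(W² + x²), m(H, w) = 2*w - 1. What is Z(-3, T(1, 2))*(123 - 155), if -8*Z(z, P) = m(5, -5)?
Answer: -44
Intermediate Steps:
m(H, w) = -1 + 2*w
Z(z, P) = 11/8 (Z(z, P) = -(-1 + 2*(-5))/8 = -(-1 - 10)/8 = -⅛*(-11) = 11/8)
Z(-3, T(1, 2))*(123 - 155) = 11*(123 - 155)/8 = (11/8)*(-32) = -44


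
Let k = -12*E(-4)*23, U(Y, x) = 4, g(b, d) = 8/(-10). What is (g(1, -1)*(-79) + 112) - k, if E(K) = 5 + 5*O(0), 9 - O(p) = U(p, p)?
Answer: 42276/5 ≈ 8455.2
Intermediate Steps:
g(b, d) = -⅘ (g(b, d) = 8*(-⅒) = -⅘)
O(p) = 5 (O(p) = 9 - 1*4 = 9 - 4 = 5)
E(K) = 30 (E(K) = 5 + 5*5 = 5 + 25 = 30)
k = -8280 (k = -12*30*23 = -360*23 = -8280)
(g(1, -1)*(-79) + 112) - k = (-⅘*(-79) + 112) - 1*(-8280) = (316/5 + 112) + 8280 = 876/5 + 8280 = 42276/5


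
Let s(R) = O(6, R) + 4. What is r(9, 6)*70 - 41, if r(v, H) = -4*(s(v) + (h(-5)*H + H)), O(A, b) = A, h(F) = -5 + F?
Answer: 12279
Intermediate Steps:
s(R) = 10 (s(R) = 6 + 4 = 10)
r(v, H) = -40 + 36*H (r(v, H) = -4*(10 + ((-5 - 5)*H + H)) = -4*(10 + (-10*H + H)) = -4*(10 - 9*H) = -40 + 36*H)
r(9, 6)*70 - 41 = (-40 + 36*6)*70 - 41 = (-40 + 216)*70 - 41 = 176*70 - 41 = 12320 - 41 = 12279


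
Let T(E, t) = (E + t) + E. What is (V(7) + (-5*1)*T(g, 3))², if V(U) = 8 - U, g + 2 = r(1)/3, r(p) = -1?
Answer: 784/9 ≈ 87.111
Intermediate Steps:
g = -7/3 (g = -2 - 1/3 = -2 - 1*⅓ = -2 - ⅓ = -7/3 ≈ -2.3333)
T(E, t) = t + 2*E
(V(7) + (-5*1)*T(g, 3))² = ((8 - 1*7) + (-5*1)*(3 + 2*(-7/3)))² = ((8 - 7) - 5*(3 - 14/3))² = (1 - 5*(-5/3))² = (1 + 25/3)² = (28/3)² = 784/9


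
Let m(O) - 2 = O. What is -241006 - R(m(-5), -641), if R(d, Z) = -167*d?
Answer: -241507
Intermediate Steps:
m(O) = 2 + O
-241006 - R(m(-5), -641) = -241006 - (-167)*(2 - 5) = -241006 - (-167)*(-3) = -241006 - 1*501 = -241006 - 501 = -241507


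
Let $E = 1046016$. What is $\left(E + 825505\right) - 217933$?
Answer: $1653588$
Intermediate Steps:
$\left(E + 825505\right) - 217933 = \left(1046016 + 825505\right) - 217933 = 1871521 - 217933 = 1653588$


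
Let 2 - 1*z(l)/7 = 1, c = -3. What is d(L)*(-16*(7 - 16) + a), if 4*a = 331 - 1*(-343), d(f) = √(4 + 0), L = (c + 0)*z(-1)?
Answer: 625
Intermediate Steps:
z(l) = 7 (z(l) = 14 - 7*1 = 14 - 7 = 7)
L = -21 (L = (-3 + 0)*7 = -3*7 = -21)
d(f) = 2 (d(f) = √4 = 2)
a = 337/2 (a = (331 - 1*(-343))/4 = (331 + 343)/4 = (¼)*674 = 337/2 ≈ 168.50)
d(L)*(-16*(7 - 16) + a) = 2*(-16*(7 - 16) + 337/2) = 2*(-16*(-9) + 337/2) = 2*(144 + 337/2) = 2*(625/2) = 625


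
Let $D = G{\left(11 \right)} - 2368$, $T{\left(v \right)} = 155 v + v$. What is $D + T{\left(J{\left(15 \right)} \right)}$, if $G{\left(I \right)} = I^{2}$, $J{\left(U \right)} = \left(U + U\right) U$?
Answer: $67953$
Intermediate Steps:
$J{\left(U \right)} = 2 U^{2}$ ($J{\left(U \right)} = 2 U U = 2 U^{2}$)
$T{\left(v \right)} = 156 v$
$D = -2247$ ($D = 11^{2} - 2368 = 121 - 2368 = -2247$)
$D + T{\left(J{\left(15 \right)} \right)} = -2247 + 156 \cdot 2 \cdot 15^{2} = -2247 + 156 \cdot 2 \cdot 225 = -2247 + 156 \cdot 450 = -2247 + 70200 = 67953$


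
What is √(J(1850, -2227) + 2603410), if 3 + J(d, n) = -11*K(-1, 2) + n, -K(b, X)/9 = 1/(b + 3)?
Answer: 3*√1156102/2 ≈ 1612.8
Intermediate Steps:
K(b, X) = -9/(3 + b) (K(b, X) = -9/(b + 3) = -9/(3 + b))
J(d, n) = 93/2 + n (J(d, n) = -3 + (-(-99)/(3 - 1) + n) = -3 + (-(-99)/2 + n) = -3 + (-11*(-9/2) + n) = -3 + (99/2 + n) = 93/2 + n)
√(J(1850, -2227) + 2603410) = √((93/2 - 2227) + 2603410) = √(-4361/2 + 2603410) = √(5202459/2) = 3*√1156102/2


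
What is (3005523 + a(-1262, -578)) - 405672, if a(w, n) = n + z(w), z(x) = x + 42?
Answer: 2598053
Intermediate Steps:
z(x) = 42 + x
a(w, n) = 42 + n + w (a(w, n) = n + (42 + w) = 42 + n + w)
(3005523 + a(-1262, -578)) - 405672 = (3005523 + (42 - 578 - 1262)) - 405672 = (3005523 - 1798) - 405672 = 3003725 - 405672 = 2598053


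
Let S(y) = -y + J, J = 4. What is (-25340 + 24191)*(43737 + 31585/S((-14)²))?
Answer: -3204146977/64 ≈ -5.0065e+7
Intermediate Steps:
S(y) = 4 - y (S(y) = -y + 4 = 4 - y)
(-25340 + 24191)*(43737 + 31585/S((-14)²)) = (-25340 + 24191)*(43737 + 31585/(4 - 1*(-14)²)) = -1149*(43737 + 31585/(4 - 1*196)) = -1149*(43737 + 31585/(4 - 196)) = -1149*(43737 + 31585/(-192)) = -1149*(43737 + 31585*(-1/192)) = -1149*(43737 - 31585/192) = -1149*8365919/192 = -3204146977/64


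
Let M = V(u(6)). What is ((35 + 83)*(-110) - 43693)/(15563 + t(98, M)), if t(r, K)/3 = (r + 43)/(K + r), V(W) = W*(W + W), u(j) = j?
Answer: -9634410/2646133 ≈ -3.6409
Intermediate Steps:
V(W) = 2*W**2 (V(W) = W*(2*W) = 2*W**2)
M = 72 (M = 2*6**2 = 2*36 = 72)
t(r, K) = 3*(43 + r)/(K + r) (t(r, K) = 3*((r + 43)/(K + r)) = 3*((43 + r)/(K + r)) = 3*(43 + r)/(K + r))
((35 + 83)*(-110) - 43693)/(15563 + t(98, M)) = ((35 + 83)*(-110) - 43693)/(15563 + 3*(43 + 98)/(72 + 98)) = (118*(-110) - 43693)/(15563 + 3*141/170) = (-12980 - 43693)/(15563 + 3*(1/170)*141) = -56673/(15563 + 423/170) = -56673/2646133/170 = -56673*170/2646133 = -9634410/2646133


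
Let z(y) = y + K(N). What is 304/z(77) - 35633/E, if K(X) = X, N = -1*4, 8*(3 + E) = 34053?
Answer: -10464856/2484117 ≈ -4.2127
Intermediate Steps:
E = 34029/8 (E = -3 + (1/8)*34053 = -3 + 34053/8 = 34029/8 ≈ 4253.6)
N = -4
z(y) = -4 + y (z(y) = y - 4 = -4 + y)
304/z(77) - 35633/E = 304/(-4 + 77) - 35633/34029/8 = 304/73 - 35633*8/34029 = 304*(1/73) - 285064/34029 = 304/73 - 285064/34029 = -10464856/2484117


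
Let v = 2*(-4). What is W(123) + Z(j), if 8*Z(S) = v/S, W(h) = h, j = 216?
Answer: 26567/216 ≈ 123.00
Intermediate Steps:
v = -8
Z(S) = -1/S (Z(S) = (-8/S)/8 = -1/S)
W(123) + Z(j) = 123 - 1/216 = 26567/216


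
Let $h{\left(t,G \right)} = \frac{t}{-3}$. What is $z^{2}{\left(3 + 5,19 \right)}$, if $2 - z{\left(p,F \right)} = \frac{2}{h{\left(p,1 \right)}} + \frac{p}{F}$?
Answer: $\frac{31329}{5776} \approx 5.424$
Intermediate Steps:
$h{\left(t,G \right)} = - \frac{t}{3}$ ($h{\left(t,G \right)} = t \left(- \frac{1}{3}\right) = - \frac{t}{3}$)
$z{\left(p,F \right)} = 2 + \frac{6}{p} - \frac{p}{F}$ ($z{\left(p,F \right)} = 2 - \left(\frac{2}{\left(- \frac{1}{3}\right) p} + \frac{p}{F}\right) = 2 - \left(2 \left(- \frac{3}{p}\right) + \frac{p}{F}\right) = 2 - \left(- \frac{6}{p} + \frac{p}{F}\right) = 2 + \left(\frac{6}{p} - \frac{p}{F}\right) = 2 + \frac{6}{p} - \frac{p}{F}$)
$z^{2}{\left(3 + 5,19 \right)} = \left(2 + \frac{6}{3 + 5} - \frac{3 + 5}{19}\right)^{2} = \left(2 + \frac{6}{8} - 8 \cdot \frac{1}{19}\right)^{2} = \left(2 + 6 \cdot \frac{1}{8} - \frac{8}{19}\right)^{2} = \left(2 + \frac{3}{4} - \frac{8}{19}\right)^{2} = \left(\frac{177}{76}\right)^{2} = \frac{31329}{5776}$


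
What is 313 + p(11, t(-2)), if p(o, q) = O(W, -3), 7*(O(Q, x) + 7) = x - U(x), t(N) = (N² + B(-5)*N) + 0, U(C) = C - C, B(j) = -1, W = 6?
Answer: 2139/7 ≈ 305.57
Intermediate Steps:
U(C) = 0
t(N) = N² - N (t(N) = (N² - N) + 0 = N² - N)
O(Q, x) = -7 + x/7 (O(Q, x) = -7 + (x - 1*0)/7 = -7 + (x + 0)/7 = -7 + x/7)
p(o, q) = -52/7 (p(o, q) = -7 + (⅐)*(-3) = -7 - 3/7 = -52/7)
313 + p(11, t(-2)) = 313 - 52/7 = 2139/7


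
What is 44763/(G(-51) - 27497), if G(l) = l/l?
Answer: -44763/27496 ≈ -1.6280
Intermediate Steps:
G(l) = 1
44763/(G(-51) - 27497) = 44763/(1 - 27497) = 44763/(-27496) = 44763*(-1/27496) = -44763/27496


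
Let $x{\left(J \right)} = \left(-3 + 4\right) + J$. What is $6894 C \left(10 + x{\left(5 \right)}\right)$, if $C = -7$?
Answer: $-772128$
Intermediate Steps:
$x{\left(J \right)} = 1 + J$
$6894 C \left(10 + x{\left(5 \right)}\right) = 6894 \left(- 7 \left(10 + \left(1 + 5\right)\right)\right) = 6894 \left(- 7 \left(10 + 6\right)\right) = 6894 \left(\left(-7\right) 16\right) = 6894 \left(-112\right) = -772128$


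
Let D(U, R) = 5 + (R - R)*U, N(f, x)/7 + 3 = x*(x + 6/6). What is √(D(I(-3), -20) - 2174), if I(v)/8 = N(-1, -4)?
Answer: 3*I*√241 ≈ 46.573*I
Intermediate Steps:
N(f, x) = -21 + 7*x*(1 + x) (N(f, x) = -21 + 7*(x*(x + 6/6)) = -21 + 7*(x*(x + 6*(⅙))) = -21 + 7*(x*(x + 1)) = -21 + 7*(x*(1 + x)) = -21 + 7*x*(1 + x))
I(v) = 504 (I(v) = 8*(-21 + 7*(-4) + 7*(-4)²) = 8*(-21 - 28 + 7*16) = 8*(-21 - 28 + 112) = 8*63 = 504)
D(U, R) = 5 (D(U, R) = 5 + 0*U = 5 + 0 = 5)
√(D(I(-3), -20) - 2174) = √(5 - 2174) = √(-2169) = 3*I*√241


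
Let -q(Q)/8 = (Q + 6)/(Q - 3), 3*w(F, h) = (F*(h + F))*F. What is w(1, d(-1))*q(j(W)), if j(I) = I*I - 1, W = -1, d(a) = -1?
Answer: 0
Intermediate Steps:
w(F, h) = F**2*(F + h)/3 (w(F, h) = ((F*(h + F))*F)/3 = ((F*(F + h))*F)/3 = (F**2*(F + h))/3 = F**2*(F + h)/3)
j(I) = -1 + I**2 (j(I) = I**2 - 1 = -1 + I**2)
q(Q) = -8*(6 + Q)/(-3 + Q) (q(Q) = -8*(Q + 6)/(Q - 3) = -8*(6 + Q)/(-3 + Q))
w(1, d(-1))*q(j(W)) = ((1/3)*1**2*(1 - 1))*(8*(-6 - (-1 + (-1)**2))/(-3 + (-1 + (-1)**2))) = ((1/3)*1*0)*(8*(-6 - (-1 + 1))/(-3 + (-1 + 1))) = 0*(8*(-6 - 1*0)/(-3 + 0)) = 0*(8*(-6 + 0)/(-3)) = 0*(8*(-1/3)*(-6)) = 0*16 = 0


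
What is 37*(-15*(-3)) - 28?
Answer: 1637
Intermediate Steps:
37*(-15*(-3)) - 28 = 37*45 - 28 = 1665 - 28 = 1637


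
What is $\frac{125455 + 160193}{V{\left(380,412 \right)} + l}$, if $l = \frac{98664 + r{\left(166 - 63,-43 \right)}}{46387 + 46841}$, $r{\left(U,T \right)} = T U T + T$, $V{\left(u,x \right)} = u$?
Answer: $\frac{43513712}{58359} \approx 745.62$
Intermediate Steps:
$r{\left(U,T \right)} = T + U T^{2}$ ($r{\left(U,T \right)} = U T^{2} + T = T + U T^{2}$)
$l = \frac{1417}{457}$ ($l = \frac{98664 - 43 \left(1 - 43 \left(166 - 63\right)\right)}{46387 + 46841} = \frac{98664 - 43 \left(1 - 4429\right)}{93228} = \left(98664 - 43 \left(1 - 4429\right)\right) \frac{1}{93228} = \left(98664 - -190404\right) \frac{1}{93228} = \left(98664 + 190404\right) \frac{1}{93228} = 289068 \cdot \frac{1}{93228} = \frac{1417}{457} \approx 3.1007$)
$\frac{125455 + 160193}{V{\left(380,412 \right)} + l} = \frac{125455 + 160193}{380 + \frac{1417}{457}} = \frac{285648}{\frac{175077}{457}} = 285648 \cdot \frac{457}{175077} = \frac{43513712}{58359}$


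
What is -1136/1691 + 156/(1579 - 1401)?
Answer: 346/1691 ≈ 0.20461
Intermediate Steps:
-1136/1691 + 156/(1579 - 1401) = -1136*1/1691 + 156/178 = -1136/1691 + 156*(1/178) = -1136/1691 + 78/89 = 346/1691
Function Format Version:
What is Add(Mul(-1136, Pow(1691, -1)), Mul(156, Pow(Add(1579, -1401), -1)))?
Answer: Rational(346, 1691) ≈ 0.20461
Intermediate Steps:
Add(Mul(-1136, Pow(1691, -1)), Mul(156, Pow(Add(1579, -1401), -1))) = Add(Mul(-1136, Rational(1, 1691)), Mul(156, Pow(178, -1))) = Add(Rational(-1136, 1691), Mul(156, Rational(1, 178))) = Add(Rational(-1136, 1691), Rational(78, 89)) = Rational(346, 1691)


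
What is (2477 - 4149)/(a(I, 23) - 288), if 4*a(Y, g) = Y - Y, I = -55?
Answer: 209/36 ≈ 5.8056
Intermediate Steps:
a(Y, g) = 0 (a(Y, g) = (Y - Y)/4 = (¼)*0 = 0)
(2477 - 4149)/(a(I, 23) - 288) = (2477 - 4149)/(0 - 288) = -1672/(-288) = -1672*(-1/288) = 209/36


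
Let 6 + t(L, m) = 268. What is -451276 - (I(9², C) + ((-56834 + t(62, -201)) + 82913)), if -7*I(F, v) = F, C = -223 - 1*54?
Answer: -3343238/7 ≈ -4.7761e+5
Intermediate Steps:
t(L, m) = 262 (t(L, m) = -6 + 268 = 262)
C = -277 (C = -223 - 54 = -277)
I(F, v) = -F/7
-451276 - (I(9², C) + ((-56834 + t(62, -201)) + 82913)) = -451276 - (-⅐*9² + ((-56834 + 262) + 82913)) = -451276 - (-⅐*81 + (-56572 + 82913)) = -451276 - (-81/7 + 26341) = -451276 - 1*184306/7 = -451276 - 184306/7 = -3343238/7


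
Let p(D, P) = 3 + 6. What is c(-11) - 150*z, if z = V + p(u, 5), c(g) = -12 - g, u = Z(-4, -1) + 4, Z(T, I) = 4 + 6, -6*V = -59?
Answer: -2826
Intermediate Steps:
V = 59/6 (V = -⅙*(-59) = 59/6 ≈ 9.8333)
Z(T, I) = 10
u = 14 (u = 10 + 4 = 14)
p(D, P) = 9
z = 113/6 (z = 59/6 + 9 = 113/6 ≈ 18.833)
c(-11) - 150*z = (-12 - 1*(-11)) - 150*113/6 = (-12 + 11) - 2825 = -1 - 2825 = -2826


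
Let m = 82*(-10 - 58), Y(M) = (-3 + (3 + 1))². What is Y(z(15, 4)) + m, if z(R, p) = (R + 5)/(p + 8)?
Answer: -5575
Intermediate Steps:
z(R, p) = (5 + R)/(8 + p)
Y(M) = 1 (Y(M) = (-3 + 4)² = 1² = 1)
m = -5576 (m = 82*(-68) = -5576)
Y(z(15, 4)) + m = 1 - 5576 = -5575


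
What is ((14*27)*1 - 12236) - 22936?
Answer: -34794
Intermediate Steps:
((14*27)*1 - 12236) - 22936 = (378*1 - 12236) - 22936 = (378 - 12236) - 22936 = -11858 - 22936 = -34794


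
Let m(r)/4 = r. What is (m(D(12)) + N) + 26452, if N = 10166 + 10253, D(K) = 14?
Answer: 46927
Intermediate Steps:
N = 20419
m(r) = 4*r
(m(D(12)) + N) + 26452 = (4*14 + 20419) + 26452 = (56 + 20419) + 26452 = 20475 + 26452 = 46927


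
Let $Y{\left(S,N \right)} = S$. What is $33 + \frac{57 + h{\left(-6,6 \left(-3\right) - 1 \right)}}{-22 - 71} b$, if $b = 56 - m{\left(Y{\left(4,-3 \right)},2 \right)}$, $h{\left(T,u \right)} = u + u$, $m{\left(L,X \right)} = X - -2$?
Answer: $\frac{2081}{93} \approx 22.376$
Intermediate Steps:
$m{\left(L,X \right)} = 2 + X$ ($m{\left(L,X \right)} = X + 2 = 2 + X$)
$h{\left(T,u \right)} = 2 u$
$b = 52$ ($b = 56 - \left(2 + 2\right) = 56 - 4 = 52$)
$33 + \frac{57 + h{\left(-6,6 \left(-3\right) - 1 \right)}}{-22 - 71} b = 33 + \frac{57 + 2 \left(6 \left(-3\right) - 1\right)}{-22 - 71} \cdot 52 = 33 + \frac{57 + 2 \left(-18 - 1\right)}{-93} \cdot 52 = 33 + \left(57 + 2 \left(-19\right)\right) \left(- \frac{1}{93}\right) 52 = 33 + \left(57 - 38\right) \left(- \frac{1}{93}\right) 52 = 33 + 19 \left(- \frac{1}{93}\right) 52 = 33 - \frac{988}{93} = \frac{2081}{93}$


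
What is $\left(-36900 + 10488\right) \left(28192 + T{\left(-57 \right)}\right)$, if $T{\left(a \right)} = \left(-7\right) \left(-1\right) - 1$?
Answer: $-744765576$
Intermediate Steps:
$T{\left(a \right)} = 6$ ($T{\left(a \right)} = 7 - 1 = 6$)
$\left(-36900 + 10488\right) \left(28192 + T{\left(-57 \right)}\right) = \left(-36900 + 10488\right) \left(28192 + 6\right) = \left(-26412\right) 28198 = -744765576$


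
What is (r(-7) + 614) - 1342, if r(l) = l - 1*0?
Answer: -735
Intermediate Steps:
r(l) = l (r(l) = l + 0 = l)
(r(-7) + 614) - 1342 = (-7 + 614) - 1342 = 607 - 1342 = -735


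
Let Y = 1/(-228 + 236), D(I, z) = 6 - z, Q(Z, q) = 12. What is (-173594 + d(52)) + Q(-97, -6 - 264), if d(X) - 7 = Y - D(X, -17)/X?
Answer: -18051833/104 ≈ -1.7358e+5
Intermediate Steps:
Y = ⅛ (Y = 1/8 = ⅛ ≈ 0.12500)
d(X) = 57/8 - 23/X (d(X) = 7 + (⅛ - (6 - 1*(-17))/X) = 7 + (⅛ - (6 + 17)/X) = 7 + (⅛ - 23/X) = 57/8 - 23/X)
(-173594 + d(52)) + Q(-97, -6 - 264) = (-173594 + (57/8 - 23/52)) + 12 = (-173594 + 695/104) + 12 = -18053081/104 + 12 = -18051833/104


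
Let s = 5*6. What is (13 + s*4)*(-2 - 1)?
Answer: -399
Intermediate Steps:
s = 30
(13 + s*4)*(-2 - 1) = (13 + 30*4)*(-2 - 1) = (13 + 120)*(-3) = 133*(-3) = -399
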